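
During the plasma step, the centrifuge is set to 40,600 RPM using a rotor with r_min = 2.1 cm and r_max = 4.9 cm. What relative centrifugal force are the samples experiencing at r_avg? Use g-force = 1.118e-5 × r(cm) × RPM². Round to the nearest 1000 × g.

RCF ≈ 65000 g

r_avg = (2.1 + 4.9) / 2 = 3.5 cm
RCF = 1.118 × 10⁻⁵ × 3.5 × (40600)² = 1.118 × 10⁻⁵ × 3.5 × 1,648,360,000 ≈ 64,500.3 × g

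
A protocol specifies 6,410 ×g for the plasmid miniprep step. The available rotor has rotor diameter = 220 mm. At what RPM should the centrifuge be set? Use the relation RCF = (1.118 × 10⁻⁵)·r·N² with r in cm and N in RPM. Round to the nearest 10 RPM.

r = 220 mm / 2 = 110 mm = 11 cm
6,410 = 1.118 × 10⁻⁵ × 11 × N²
N² = 6,410 / (12.298 × 10⁻⁵) = 52,122,296
N ≈ √52,122,296 ≈ 7,219.6

≈ 7220 RPM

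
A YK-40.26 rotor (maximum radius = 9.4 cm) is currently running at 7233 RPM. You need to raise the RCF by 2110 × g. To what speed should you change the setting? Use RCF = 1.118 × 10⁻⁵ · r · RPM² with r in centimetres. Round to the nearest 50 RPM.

Current RCF = 1.118 × 10⁻⁵ × 9.4 × (7233)² = 1.118 × 10⁻⁵ × 9.4 × 52,316,289 ≈ 5,498 × g
Target RCF = 5,498 + 2,110 = 7,608 × g
N² = 7,608 / (10.5092 × 10⁻⁵) = 72,393,712
N ≈ √72,393,712 ≈ 8,508.4

8500 RPM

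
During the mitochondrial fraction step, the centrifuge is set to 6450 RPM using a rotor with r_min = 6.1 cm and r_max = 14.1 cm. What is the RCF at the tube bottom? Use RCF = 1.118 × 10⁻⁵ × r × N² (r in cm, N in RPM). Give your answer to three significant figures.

Use r_max = 14.1 cm.
RCF = 1.118 × 10⁻⁵ × 14.1 × (6450)² = 1.118 × 10⁻⁵ × 14.1 × 41,602,500 ≈ 6,558.1 × g

6560 g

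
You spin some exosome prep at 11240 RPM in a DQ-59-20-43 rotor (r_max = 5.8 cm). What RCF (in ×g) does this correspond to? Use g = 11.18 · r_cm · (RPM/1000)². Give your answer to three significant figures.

RCF = 11.18 × 5.8 × (11.24)² = 11.18 × 5.8 × 126.3376 ≈ 8,192.2 × g

≈ 8190 ×g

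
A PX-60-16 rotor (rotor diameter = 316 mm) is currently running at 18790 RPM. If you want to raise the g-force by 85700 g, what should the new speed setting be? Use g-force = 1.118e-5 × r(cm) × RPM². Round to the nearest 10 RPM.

N₂ ≈ 28950 RPM

r = 316 mm / 2 = 158 mm = 15.8 cm
Current RCF = 1.118 × 10⁻⁵ × 15.8 × (18790)² = 1.118 × 10⁻⁵ × 15.8 × 353,064,100 ≈ 62,366.7 × g
Target RCF = 62,366.7 + 85,700 = 148,066.7 × g
N² = 148,066.7 / (17.6644 × 10⁻⁵) = 838,220,942
N ≈ √838,220,942 ≈ 28,952.0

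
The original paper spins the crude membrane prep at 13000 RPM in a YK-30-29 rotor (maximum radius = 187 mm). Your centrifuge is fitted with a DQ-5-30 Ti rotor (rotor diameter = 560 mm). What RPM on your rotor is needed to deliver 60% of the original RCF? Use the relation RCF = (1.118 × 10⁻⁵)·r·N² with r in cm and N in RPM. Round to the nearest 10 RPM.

Original rotor: r = 187 mm = 18.7 cm
RCF = 1.118 × 10⁻⁵ × r × N²
RCF_original = 1.118 × 10⁻⁵ × 18.7 × (13000)² = 1.118 × 10⁻⁵ × 18.7 × 169,000,000 ≈ 35,332.2 × g
Target RCF = 0.6 × 35,332.2 ≈ 21,199.3 × g
Your rotor: r = 560 mm / 2 = 280 mm = 28 cm
21,199.3 = 1.118 × 10⁻⁵ × 28 × N²
N² = 21,199.3 / (31.304 × 10⁻⁵) = 67,720,739
N ≈ √67,720,739 ≈ 8,229.3

8230 RPM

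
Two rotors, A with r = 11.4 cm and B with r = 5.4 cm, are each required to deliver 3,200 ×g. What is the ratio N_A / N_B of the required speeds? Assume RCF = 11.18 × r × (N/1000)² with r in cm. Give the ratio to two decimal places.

0.69

At fixed RCF, N ∝ 1/√r, so N_A/N_B = √(r_B/r_A) = √(5.4/11.4) = √0.473684 = 0.6882.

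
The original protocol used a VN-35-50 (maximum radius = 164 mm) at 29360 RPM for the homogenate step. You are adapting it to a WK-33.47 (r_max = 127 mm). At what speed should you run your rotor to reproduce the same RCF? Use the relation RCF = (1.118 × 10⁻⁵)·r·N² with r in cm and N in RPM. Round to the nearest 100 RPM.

33400 RPM

Original rotor: r = 164 mm = 16.4 cm
RCF_original = 1.118 × 10⁻⁵ × 16.4 × (29360)² = 1.118 × 10⁻⁵ × 16.4 × 862,009,600 ≈ 158,051.2 × g
Your rotor: r = 127 mm = 12.7 cm
158,051.2 = 1.118 × 10⁻⁵ × 12.7 × N²
N² = 158,051.2 / (14.1986 × 10⁻⁵) = 1,113,146,367
N ≈ √1,113,146,367 ≈ 33,363.8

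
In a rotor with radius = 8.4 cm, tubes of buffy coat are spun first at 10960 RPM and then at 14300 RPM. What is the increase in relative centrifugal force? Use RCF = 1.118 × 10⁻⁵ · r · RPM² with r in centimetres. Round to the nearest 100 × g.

RCF₁ = 1.118 × 10⁻⁵ × 8.4 × (10960)² = 1.118 × 10⁻⁵ × 8.4 × 120,121,600 ≈ 11,280.9 × g
RCF₂ = 1.118 × 10⁻⁵ × 8.4 × (14300)² = 1.118 × 10⁻⁵ × 8.4 × 204,490,000 ≈ 19,204.1 × g
Increase = 19,204.1 − 11,280.9 = 7,923.2

7900 g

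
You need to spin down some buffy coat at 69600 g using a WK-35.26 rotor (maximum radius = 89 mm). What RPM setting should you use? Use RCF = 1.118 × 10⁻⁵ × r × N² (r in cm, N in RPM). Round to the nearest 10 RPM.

26450 RPM

r = 89 mm = 8.9 cm
RCF = 1.118 × 10⁻⁵ × r × N²
69,600 = 1.118 × 10⁻⁵ × 8.9 × N²
N² = 69,600 / (9.9502 × 10⁻⁵) = 699,483,427
N ≈ √699,483,427 ≈ 26,447.7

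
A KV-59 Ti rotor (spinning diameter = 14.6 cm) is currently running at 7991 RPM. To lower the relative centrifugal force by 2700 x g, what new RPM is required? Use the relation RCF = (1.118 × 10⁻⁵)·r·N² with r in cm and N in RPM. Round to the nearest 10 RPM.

≈ 5550 RPM

r = 14.6 / 2 = 7.3 cm
Current RCF = 1.118 × 10⁻⁵ × 7.3 × (7991)² = 1.118 × 10⁻⁵ × 7.3 × 63,856,081 ≈ 5,211.6 × g
Target RCF = 5,211.6 − 2,700 = 2,511.6 × g
N² = 2,511.6 / (8.1614 × 10⁻⁵) = 30,774,132
N ≈ √30,774,132 ≈ 5,547.4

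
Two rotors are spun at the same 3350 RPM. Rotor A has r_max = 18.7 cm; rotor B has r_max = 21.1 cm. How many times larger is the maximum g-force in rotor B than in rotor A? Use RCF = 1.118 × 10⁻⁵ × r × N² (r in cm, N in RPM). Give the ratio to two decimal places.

At fixed N, RCF ∝ r, so RCF_B/RCF_A = r_B/r_A = 21.1 / 18.7 = 1.1283.

1.13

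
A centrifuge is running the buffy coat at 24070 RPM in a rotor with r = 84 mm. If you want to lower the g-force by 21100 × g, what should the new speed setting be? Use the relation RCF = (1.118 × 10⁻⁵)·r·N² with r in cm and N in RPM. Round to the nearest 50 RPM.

18850 RPM

r = 84 mm = 8.4 cm
Current RCF = 1.118 × 10⁻⁵ × 8.4 × (24070)² = 1.118 × 10⁻⁵ × 8.4 × 579,364,900 ≈ 54,409.3 × g
Target RCF = 54,409.3 − 21,100 = 33,309.3 × g
N² = 33,309.3 / (9.3912 × 10⁻⁵) = 354,686,302
N ≈ √354,686,302 ≈ 18,833.1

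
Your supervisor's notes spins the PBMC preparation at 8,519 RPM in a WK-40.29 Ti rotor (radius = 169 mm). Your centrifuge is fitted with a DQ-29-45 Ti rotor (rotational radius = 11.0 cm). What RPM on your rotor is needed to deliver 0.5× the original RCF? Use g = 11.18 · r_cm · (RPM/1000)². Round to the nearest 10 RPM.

Original rotor: r = 169 mm = 16.9 cm
RCF_original = 11.18 × 16.9 × (8.519)² = 11.18 × 16.9 × 72.573361 ≈ 13,712.2 × g
Target RCF = 0.5 × 13,712.2 ≈ 6,856.1 × g
6,856.1 = 11.18 × 11 × (N/1000)²
(N/1000)² = 6,856.1 / 122.98 = 55.74972
N = 1000 × √55.74972 ≈ 7,466.6

7470 RPM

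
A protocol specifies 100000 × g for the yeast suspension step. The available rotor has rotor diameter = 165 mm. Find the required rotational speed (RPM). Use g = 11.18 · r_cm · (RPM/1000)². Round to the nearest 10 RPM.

r = 165 mm / 2 = 82.5 mm = 8.25 cm
RCF = 11.18 × r × (N/1000)²
100,000 = 11.18 × 8.25 × (N/1000)²
(N/1000)² = 100,000 / 92.235 = 1084.187
N = 1000 × √1084.187 ≈ 32,927.0

≈ 32930 RPM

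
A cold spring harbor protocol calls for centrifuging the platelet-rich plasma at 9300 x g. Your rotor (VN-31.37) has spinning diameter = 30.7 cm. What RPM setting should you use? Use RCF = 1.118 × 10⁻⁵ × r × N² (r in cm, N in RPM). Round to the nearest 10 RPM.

r = 30.7 / 2 = 15.35 cm
RCF = 1.118 × 10⁻⁵ × r × N²
9,300 = 1.118 × 10⁻⁵ × 15.35 × N²
N² = 9,300 / (17.1613 × 10⁻⁵) = 54,191,699
N ≈ √54,191,699 ≈ 7,361.5

≈ 7360 RPM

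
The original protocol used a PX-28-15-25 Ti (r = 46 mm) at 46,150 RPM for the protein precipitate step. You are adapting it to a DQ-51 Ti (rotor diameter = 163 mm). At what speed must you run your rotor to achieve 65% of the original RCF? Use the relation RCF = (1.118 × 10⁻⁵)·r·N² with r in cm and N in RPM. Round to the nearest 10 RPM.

Original rotor: r = 46 mm = 4.6 cm
RCF_original = 1.118 × 10⁻⁵ × 4.6 × (46150)² = 1.118 × 10⁻⁵ × 4.6 × 2,129,822,500 ≈ 109,532.5 × g
Target RCF = 0.65 × 109,532.5 ≈ 71,196.1 × g
Your rotor: r = 163 mm / 2 = 81.5 mm = 8.15 cm
71,196.1 = 1.118 × 10⁻⁵ × 8.15 × N²
N² = 71,196.1 / (9.1117 × 10⁻⁵) = 781,370,107
N ≈ √781,370,107 ≈ 27,953.0

≈ 27950 RPM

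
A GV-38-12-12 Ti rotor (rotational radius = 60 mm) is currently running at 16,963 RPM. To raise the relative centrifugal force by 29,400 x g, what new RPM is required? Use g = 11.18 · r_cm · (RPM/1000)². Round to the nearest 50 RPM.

≈ 26950 RPM

r = 60 mm = 6.0 cm
Current RCF = 11.18 × 6 × (16.963)² = 11.18 × 6 × 287.743369 ≈ 19,301.8 × g
Target RCF = 19,301.8 + 29,400 = 48,701.8 × g
(N/1000)² = 48,701.8 / 67.08 = 726.0256
N = 1000 × √726.0256 ≈ 26,944.9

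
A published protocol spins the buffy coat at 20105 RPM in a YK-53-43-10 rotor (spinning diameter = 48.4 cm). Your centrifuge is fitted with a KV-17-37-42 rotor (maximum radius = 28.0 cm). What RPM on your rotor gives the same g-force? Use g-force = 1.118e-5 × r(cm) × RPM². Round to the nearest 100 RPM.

Original rotor: r = 48.4 / 2 = 24.2 cm
RCF_original = 1.118 × 10⁻⁵ × 24.2 × (20105)² = 1.118 × 10⁻⁵ × 24.2 × 404,211,025 ≈ 109,361.7 × g
109,361.7 = 1.118 × 10⁻⁵ × 28 × N²
N² = 109,361.7 / (31.304 × 10⁻⁵) = 349,353,757
N ≈ √349,353,757 ≈ 18,691.0

≈ 18700 RPM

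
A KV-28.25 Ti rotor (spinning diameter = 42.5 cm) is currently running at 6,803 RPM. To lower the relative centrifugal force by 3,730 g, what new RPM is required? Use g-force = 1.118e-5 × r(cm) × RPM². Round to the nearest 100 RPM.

r = 42.5 / 2 = 21.25 cm
Current RCF = 1.118 × 10⁻⁵ × 21.25 × (6803)² = 1.118 × 10⁻⁵ × 21.25 × 46,280,809 ≈ 10,995.2 × g
Target RCF = 10,995.2 − 3,730 = 7,265.2 × g
N² = 7,265.2 / (23.7575 × 10⁻⁵) = 30,580,659
N ≈ √30,580,659 ≈ 5,530.0

≈ 5500 RPM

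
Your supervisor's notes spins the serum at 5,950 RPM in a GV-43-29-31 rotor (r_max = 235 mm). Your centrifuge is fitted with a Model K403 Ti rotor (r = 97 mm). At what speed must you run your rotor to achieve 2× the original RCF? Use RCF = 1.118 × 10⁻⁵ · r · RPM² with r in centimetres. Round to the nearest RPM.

Original rotor: r = 235 mm = 23.5 cm
RCF_original = 1.118 × 10⁻⁵ × 23.5 × (5950)² = 1.118 × 10⁻⁵ × 23.5 × 35,402,500 ≈ 9,301.3 × g
Target RCF = 2 × 9,301.3 ≈ 18,602.6 × g
Your rotor: r = 97 mm = 9.7 cm
18,602.6 = 1.118 × 10⁻⁵ × 9.7 × N²
N² = 18,602.6 / (10.8446 × 10⁻⁵) = 171,537,908
N ≈ √171,537,908 ≈ 13,097.2

13097 RPM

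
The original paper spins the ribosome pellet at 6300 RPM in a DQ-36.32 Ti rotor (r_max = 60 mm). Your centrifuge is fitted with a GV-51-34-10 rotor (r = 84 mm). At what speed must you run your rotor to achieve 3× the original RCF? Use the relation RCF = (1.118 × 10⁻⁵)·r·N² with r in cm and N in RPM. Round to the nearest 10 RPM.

Original rotor: r = 60 mm = 6.0 cm
RCF_original = 1.118 × 10⁻⁵ × 6 × (6300)² = 1.118 × 10⁻⁵ × 6 × 39,690,000 ≈ 2,662.4 × g
Target RCF = 3 × 2,662.4 ≈ 7,987.2 × g
Your rotor: r = 84 mm = 8.4 cm
7,987.2 = 1.118 × 10⁻⁵ × 8.4 × N²
N² = 7,987.2 / (9.3912 × 10⁻⁵) = 85,049,834
N ≈ √85,049,834 ≈ 9,222.2

≈ 9220 RPM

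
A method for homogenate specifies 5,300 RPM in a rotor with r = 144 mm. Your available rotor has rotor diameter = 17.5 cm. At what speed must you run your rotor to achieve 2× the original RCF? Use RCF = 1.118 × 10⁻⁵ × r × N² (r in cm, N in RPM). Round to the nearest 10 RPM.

≈ 9620 RPM

Original rotor: r = 144 mm = 14.4 cm
RCF = 1.118 × 10⁻⁵ × r × N²
RCF_original = 1.118 × 10⁻⁵ × 14.4 × (5300)² = 1.118 × 10⁻⁵ × 14.4 × 28,090,000 ≈ 4,522.3 × g
Target RCF = 2 × 4,522.3 ≈ 9,044.6 × g
Your rotor: r = 17.5 / 2 = 8.75 cm
9,044.6 = 1.118 × 10⁻⁵ × 8.75 × N²
N² = 9,044.6 / (9.7825 × 10⁻⁵) = 92,456,938
N ≈ √92,456,938 ≈ 9,615.5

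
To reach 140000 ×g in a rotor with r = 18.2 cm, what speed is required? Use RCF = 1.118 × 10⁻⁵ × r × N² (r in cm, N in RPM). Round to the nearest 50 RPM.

≈ 26250 RPM

RCF = 1.118 × 10⁻⁵ × r × N²
140,000 = 1.118 × 10⁻⁵ × 18.2 × N²
N² = 140,000 / (20.3476 × 10⁻⁵) = 688,041,833
N ≈ √688,041,833 ≈ 26,230.6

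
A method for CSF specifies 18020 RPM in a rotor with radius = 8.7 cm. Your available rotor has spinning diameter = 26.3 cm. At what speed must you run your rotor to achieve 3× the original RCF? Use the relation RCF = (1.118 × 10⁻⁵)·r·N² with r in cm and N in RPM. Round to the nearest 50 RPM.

RCF_original = 1.118 × 10⁻⁵ × 8.7 × (18020)² = 1.118 × 10⁻⁵ × 8.7 × 324,720,400 ≈ 31,584.3 × g
Target RCF = 3 × 31,584.3 ≈ 94,752.9 × g
Your rotor: r = 26.3 / 2 = 13.15 cm
94,752.9 = 1.118 × 10⁻⁵ × 13.15 × N²
N² = 94,752.9 / (14.7017 × 10⁻⁵) = 644,503,017
N ≈ √644,503,017 ≈ 25,387.1

≈ 25400 RPM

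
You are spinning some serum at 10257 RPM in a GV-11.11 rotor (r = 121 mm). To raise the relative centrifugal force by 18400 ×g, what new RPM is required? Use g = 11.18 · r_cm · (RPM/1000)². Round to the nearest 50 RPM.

N₂ ≈ 15550 RPM

r = 121 mm = 12.1 cm
Current RCF = 11.18 × 12.1 × (10.257)² = 11.18 × 12.1 × 105.206049 ≈ 14,232.1 × g
Target RCF = 14,232.1 + 18,400 = 32,632.1 × g
(N/1000)² = 32,632.1 / 135.278 = 241.2225
N = 1000 × √241.2225 ≈ 15,531.3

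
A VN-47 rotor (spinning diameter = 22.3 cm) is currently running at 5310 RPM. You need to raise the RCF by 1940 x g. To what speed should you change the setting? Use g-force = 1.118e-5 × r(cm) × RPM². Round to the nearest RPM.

N₂ ≈ 6615 RPM

r = 22.3 / 2 = 11.15 cm
Current RCF = 1.118 × 10⁻⁵ × 11.15 × (5310)² = 1.118 × 10⁻⁵ × 11.15 × 28,196,100 ≈ 3,514.8 × g
Target RCF = 3,514.8 + 1,940 = 5,454.8 × g
N² = 5,454.8 / (12.4657 × 10⁻⁵) = 43,758,473
N ≈ √43,758,473 ≈ 6,615.0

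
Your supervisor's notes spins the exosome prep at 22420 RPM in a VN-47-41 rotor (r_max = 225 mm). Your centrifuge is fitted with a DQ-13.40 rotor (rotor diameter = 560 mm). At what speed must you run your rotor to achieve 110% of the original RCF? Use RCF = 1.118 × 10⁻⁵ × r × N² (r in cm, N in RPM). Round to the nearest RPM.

Original rotor: r = 225 mm = 22.5 cm
RCF_original = 1.118 × 10⁻⁵ × 22.5 × (22420)² = 1.118 × 10⁻⁵ × 22.5 × 502,656,400 ≈ 126,443.2 × g
Target RCF = 1.1 × 126,443.2 ≈ 139,087.5 × g
Your rotor: r = 560 mm / 2 = 280 mm = 28 cm
139,087.5 = 1.118 × 10⁻⁵ × 28 × N²
N² = 139,087.5 / (31.304 × 10⁻⁵) = 444,312,228
N ≈ √444,312,228 ≈ 21,078.7

21079 RPM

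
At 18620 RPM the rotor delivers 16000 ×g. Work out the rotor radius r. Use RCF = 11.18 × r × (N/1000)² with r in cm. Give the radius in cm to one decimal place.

4.1 cm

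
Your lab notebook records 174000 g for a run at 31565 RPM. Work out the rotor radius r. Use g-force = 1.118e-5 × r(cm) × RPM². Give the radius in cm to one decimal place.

r ≈ 15.6 cm

174000 = 1.118 × 10⁻⁵ × r × (31565)²
r = 174000 / (1.118 × 10⁻⁵ × 996,349,225) = 174000 / 11139.18 ≈ 15.621 cm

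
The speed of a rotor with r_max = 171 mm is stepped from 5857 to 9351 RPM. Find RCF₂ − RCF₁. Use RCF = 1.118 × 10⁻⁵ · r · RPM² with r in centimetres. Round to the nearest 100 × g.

≈ 10200 x g

r = 171 mm = 17.1 cm
RCF₁ = 1.118 × 10⁻⁵ × 17.1 × (5857)² = 1.118 × 10⁻⁵ × 17.1 × 34,304,449 ≈ 6,558.3 × g
RCF₂ = 1.118 × 10⁻⁵ × 17.1 × (9351)² = 1.118 × 10⁻⁵ × 17.1 × 87,441,201 ≈ 16,716.8 × g
Increase = 16,716.8 − 6,558.3 = 10,158.5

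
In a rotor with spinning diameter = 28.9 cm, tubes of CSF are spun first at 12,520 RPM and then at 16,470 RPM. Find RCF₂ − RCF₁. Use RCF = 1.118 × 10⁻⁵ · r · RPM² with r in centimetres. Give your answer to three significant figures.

r = 28.9 / 2 = 14.45 cm
RCF₁ = 1.118 × 10⁻⁵ × 14.45 × (12520)² = 1.118 × 10⁻⁵ × 14.45 × 156,750,400 ≈ 25,323.2 × g
RCF₂ = 1.118 × 10⁻⁵ × 14.45 × (16470)² = 1.118 × 10⁻⁵ × 14.45 × 271,260,900 ≈ 43,822.5 × g
Increase = 43,822.5 − 25,323.2 = 18,499.3

≈ 18500 ×g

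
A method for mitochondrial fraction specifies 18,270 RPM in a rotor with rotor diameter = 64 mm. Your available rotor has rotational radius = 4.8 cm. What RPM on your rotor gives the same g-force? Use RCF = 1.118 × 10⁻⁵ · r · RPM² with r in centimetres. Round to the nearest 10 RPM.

≈ 14920 RPM

Original rotor: r = 64 mm / 2 = 32 mm = 3.2 cm
RCF_original = 1.118 × 10⁻⁵ × 3.2 × (18270)² = 1.118 × 10⁻⁵ × 3.2 × 333,792,900 ≈ 11,941.8 × g
11,941.8 = 1.118 × 10⁻⁵ × 4.8 × N²
N² = 11,941.8 / (5.3664 × 10⁻⁵) = 222,529,070
N ≈ √222,529,070 ≈ 14,917.4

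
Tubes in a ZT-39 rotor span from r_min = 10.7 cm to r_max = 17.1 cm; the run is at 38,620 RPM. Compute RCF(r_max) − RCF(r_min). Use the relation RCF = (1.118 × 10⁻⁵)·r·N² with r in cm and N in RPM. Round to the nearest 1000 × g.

107000 g

RCF_max = 1.118 × 10⁻⁵ × 17.1 × (38620)² = 1.118 × 10⁻⁵ × 17.1 × 1,491,504,400 ≈ 285,142.8 × g
RCF_min = 1.118 × 10⁻⁵ × 10.7 × (38620)² = 1.118 × 10⁻⁵ × 10.7 × 1,491,504,400 ≈ 178,422.7 × g
ΔRCF = 285,142.8 − 178,422.7 = 106,720.1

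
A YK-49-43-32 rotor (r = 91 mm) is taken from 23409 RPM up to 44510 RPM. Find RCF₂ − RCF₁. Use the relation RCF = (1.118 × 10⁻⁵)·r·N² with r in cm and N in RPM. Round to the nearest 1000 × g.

146000 x g

r = 91 mm = 9.1 cm
RCF₁ = 1.118 × 10⁻⁵ × 9.1 × (23409)² = 1.118 × 10⁻⁵ × 9.1 × 547,981,281 ≈ 55,750.5 × g
RCF₂ = 1.118 × 10⁻⁵ × 9.1 × (44510)² = 1.118 × 10⁻⁵ × 9.1 × 1,981,140,100 ≈ 201,557.2 × g
Increase = 201,557.2 − 55,750.5 = 145,806.7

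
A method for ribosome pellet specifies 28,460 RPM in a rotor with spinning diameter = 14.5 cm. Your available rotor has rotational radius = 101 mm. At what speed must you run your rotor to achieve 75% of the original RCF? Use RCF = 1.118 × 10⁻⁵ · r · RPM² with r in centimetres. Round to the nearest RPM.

≈ 20882 RPM

Original rotor: r = 14.5 / 2 = 7.25 cm
RCF_original = 1.118 × 10⁻⁵ × 7.25 × (28460)² = 1.118 × 10⁻⁵ × 7.25 × 809,971,600 ≈ 65,652.2 × g
Target RCF = 0.75 × 65,652.2 ≈ 49,239.1 × g
Your rotor: r = 101 mm = 10.1 cm
49,239.1 = 1.118 × 10⁻⁵ × 10.1 × N²
N² = 49,239.1 / (11.2918 × 10⁻⁵) = 436,060,681
N ≈ √436,060,681 ≈ 20,882.1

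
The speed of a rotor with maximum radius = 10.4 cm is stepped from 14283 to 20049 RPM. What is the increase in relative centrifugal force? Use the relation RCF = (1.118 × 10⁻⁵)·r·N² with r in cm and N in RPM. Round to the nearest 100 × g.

RCF₁ = 1.118 × 10⁻⁵ × 10.4 × (14283)² = 1.118 × 10⁻⁵ × 10.4 × 204,004,089 ≈ 23,720 × g
RCF₂ = 1.118 × 10⁻⁵ × 10.4 × (20049)² = 1.118 × 10⁻⁵ × 10.4 × 401,962,401 ≈ 46,737 × g
Increase = 46,737 − 23,720 = 23,017

23000 x g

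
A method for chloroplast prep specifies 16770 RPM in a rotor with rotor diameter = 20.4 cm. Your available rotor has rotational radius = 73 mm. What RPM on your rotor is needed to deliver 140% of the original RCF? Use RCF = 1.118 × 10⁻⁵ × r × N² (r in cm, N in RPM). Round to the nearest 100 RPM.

Original rotor: r = 20.4 / 2 = 10.2 cm
RCF_original = 1.118 × 10⁻⁵ × 10.2 × (16770)² = 1.118 × 10⁻⁵ × 10.2 × 281,232,900 ≈ 32,070.7 × g
Target RCF = 1.4 × 32,070.7 ≈ 44,899 × g
Your rotor: r = 73 mm = 7.3 cm
44,899 = 1.118 × 10⁻⁵ × 7.3 × N²
N² = 44,899 / (8.1614 × 10⁻⁵) = 550,138,457
N ≈ √550,138,457 ≈ 23,455.0

≈ 23500 RPM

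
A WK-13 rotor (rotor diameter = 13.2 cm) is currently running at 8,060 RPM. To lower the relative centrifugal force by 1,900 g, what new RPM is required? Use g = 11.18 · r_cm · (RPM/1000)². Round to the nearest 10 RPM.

r = 13.2 / 2 = 6.6 cm
Current RCF = 11.18 × 6.6 × (8.06)² = 11.18 × 6.6 × 64.9636 ≈ 4,793.5 × g
Target RCF = 4,793.5 − 1,900 = 2,893.5 × g
(N/1000)² = 2,893.5 / 73.788 = 39.21369
N = 1000 × √39.21369 ≈ 6,262.1

≈ 6260 RPM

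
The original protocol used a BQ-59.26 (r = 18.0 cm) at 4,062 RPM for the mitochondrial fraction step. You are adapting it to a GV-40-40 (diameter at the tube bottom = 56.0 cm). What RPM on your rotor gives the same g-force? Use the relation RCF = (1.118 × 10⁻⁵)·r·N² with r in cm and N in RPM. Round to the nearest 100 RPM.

≈ 3300 RPM

RCF_original = 1.118 × 10⁻⁵ × 18 × (4062)² = 1.118 × 10⁻⁵ × 18 × 16,499,844 ≈ 3,320.4 × g
Your rotor: r = 56.0 / 2 = 28 cm
3,320.4 = 1.118 × 10⁻⁵ × 28 × N²
N² = 3,320.4 / (31.304 × 10⁻⁵) = 10,606,951
N ≈ √10,606,951 ≈ 3,256.8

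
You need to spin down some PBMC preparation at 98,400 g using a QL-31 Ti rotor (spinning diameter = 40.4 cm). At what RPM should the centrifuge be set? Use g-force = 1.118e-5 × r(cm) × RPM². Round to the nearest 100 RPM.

≈ 20900 RPM

r = 40.4 / 2 = 20.2 cm
98,400 = 1.118 × 10⁻⁵ × 20.2 × N²
N² = 98,400 / (22.5836 × 10⁻⁵) = 435,714,412
N ≈ √435,714,412 ≈ 20,873.8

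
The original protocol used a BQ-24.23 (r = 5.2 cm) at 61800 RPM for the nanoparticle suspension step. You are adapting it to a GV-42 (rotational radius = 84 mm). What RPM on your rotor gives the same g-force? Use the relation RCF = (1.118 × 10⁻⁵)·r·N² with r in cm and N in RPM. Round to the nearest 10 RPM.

48620 RPM

RCF_original = 1.118 × 10⁻⁵ × 5.2 × (61800)² = 1.118 × 10⁻⁵ × 5.2 × 3,819,240,000 ≈ 222,035.3 × g
Your rotor: r = 84 mm = 8.4 cm
222,035.3 = 1.118 × 10⁻⁵ × 8.4 × N²
N² = 222,035.3 / (9.3912 × 10⁻⁵) = 2,364,291,038
N ≈ √2,364,291,038 ≈ 48,624.0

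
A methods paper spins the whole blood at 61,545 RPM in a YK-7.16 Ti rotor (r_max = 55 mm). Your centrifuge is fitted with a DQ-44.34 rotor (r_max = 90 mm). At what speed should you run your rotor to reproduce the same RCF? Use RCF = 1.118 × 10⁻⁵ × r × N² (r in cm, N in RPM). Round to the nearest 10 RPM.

Original rotor: r = 55 mm = 5.5 cm
RCF_original = 1.118 × 10⁻⁵ × 5.5 × (61545)² = 1.118 × 10⁻⁵ × 5.5 × 3,787,787,025 ≈ 232,911 × g
Your rotor: r = 90 mm = 9.0 cm
232,911 = 1.118 × 10⁻⁵ × 9 × N²
N² = 232,911 / (10.062 × 10⁻⁵) = 2,314,758,497
N ≈ √2,314,758,497 ≈ 48,111.9

≈ 48110 RPM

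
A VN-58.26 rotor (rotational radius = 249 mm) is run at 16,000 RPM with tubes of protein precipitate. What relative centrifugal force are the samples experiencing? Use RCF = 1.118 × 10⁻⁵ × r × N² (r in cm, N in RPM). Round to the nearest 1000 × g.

r = 249 mm = 24.9 cm
RCF = 1.118 × 10⁻⁵ × 24.9 × (16000)² = 1.118 × 10⁻⁵ × 24.9 × 256,000,000 ≈ 71,265.8 × g

71000 g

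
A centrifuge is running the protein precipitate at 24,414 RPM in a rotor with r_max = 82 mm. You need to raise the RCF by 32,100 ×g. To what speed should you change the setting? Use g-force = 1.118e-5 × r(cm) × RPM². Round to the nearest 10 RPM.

r = 82 mm = 8.2 cm
Current RCF = 1.118 × 10⁻⁵ × 8.2 × (24414)² = 1.118 × 10⁻⁵ × 8.2 × 596,043,396 ≈ 54,642.9 × g
Target RCF = 54,642.9 + 32,100 = 86,742.9 × g
N² = 86,742.9 / (9.1676 × 10⁻⁵) = 946,189,842
N ≈ √946,189,842 ≈ 30,760.2

30760 RPM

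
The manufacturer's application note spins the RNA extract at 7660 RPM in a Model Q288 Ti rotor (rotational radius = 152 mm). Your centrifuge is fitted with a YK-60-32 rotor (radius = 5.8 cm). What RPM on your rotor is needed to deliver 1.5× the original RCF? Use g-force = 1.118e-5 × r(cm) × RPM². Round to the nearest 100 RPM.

Original rotor: r = 152 mm = 15.2 cm
RCF_original = 1.118 × 10⁻⁵ × 15.2 × (7660)² = 1.118 × 10⁻⁵ × 15.2 × 58,675,600 ≈ 9,971.1 × g
Target RCF = 1.5 × 9,971.1 ≈ 14,956.7 × g
14,956.7 = 1.118 × 10⁻⁵ × 5.8 × N²
N² = 14,956.7 / (6.4844 × 10⁻⁵) = 230,656,653
N ≈ √230,656,653 ≈ 15,187.4

15200 RPM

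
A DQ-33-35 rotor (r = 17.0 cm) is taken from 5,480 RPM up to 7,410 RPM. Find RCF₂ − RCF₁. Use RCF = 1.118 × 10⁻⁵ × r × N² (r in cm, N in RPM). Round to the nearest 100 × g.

≈ 4700 ×g

RCF₁ = 1.118 × 10⁻⁵ × 17 × (5480)² = 1.118 × 10⁻⁵ × 17 × 30,030,400 ≈ 5,707.6 × g
RCF₂ = 1.118 × 10⁻⁵ × 17 × (7410)² = 1.118 × 10⁻⁵ × 17 × 54,908,100 ≈ 10,435.8 × g
Increase = 10,435.8 − 5,707.6 = 4,728.2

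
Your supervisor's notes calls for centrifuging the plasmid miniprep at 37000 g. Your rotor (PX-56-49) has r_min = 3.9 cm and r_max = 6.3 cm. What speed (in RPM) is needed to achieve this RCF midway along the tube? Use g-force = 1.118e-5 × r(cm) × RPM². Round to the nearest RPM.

r_avg = (3.9 + 6.3) / 2 = 5.1 cm
RCF = 1.118 × 10⁻⁵ × r × N²
37,000 = 1.118 × 10⁻⁵ × 5.1 × N²
N² = 37,000 / (5.7018 × 10⁻⁵) = 648,917,886
N ≈ √648,917,886 ≈ 25,473.9

N ≈ 25474 RPM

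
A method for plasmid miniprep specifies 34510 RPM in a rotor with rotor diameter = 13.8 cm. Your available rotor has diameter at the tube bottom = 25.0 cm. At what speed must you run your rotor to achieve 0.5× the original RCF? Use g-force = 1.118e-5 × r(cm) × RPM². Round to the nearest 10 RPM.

Original rotor: r = 13.8 / 2 = 6.9 cm
RCF = 1.118 × 10⁻⁵ × r × N²
RCF_original = 1.118 × 10⁻⁵ × 6.9 × (34510)² = 1.118 × 10⁻⁵ × 6.9 × 1,190,940,100 ≈ 91,871.5 × g
Target RCF = 0.5 × 91,871.5 ≈ 45,935.8 × g
Your rotor: r = 25.0 / 2 = 12.5 cm
45,935.8 = 1.118 × 10⁻⁵ × 12.5 × N²
N² = 45,935.8 / (13.975 × 10⁻⁵) = 328,699,821
N ≈ √328,699,821 ≈ 18,130.1

18130 RPM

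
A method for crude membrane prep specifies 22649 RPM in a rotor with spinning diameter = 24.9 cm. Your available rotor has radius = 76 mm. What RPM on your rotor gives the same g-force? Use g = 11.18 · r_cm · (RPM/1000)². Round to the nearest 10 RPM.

Original rotor: r = 24.9 / 2 = 12.45 cm
RCF = 11.18 × r × (N/1000)²
RCF_original = 11.18 × 12.45 × (22.649)² = 11.18 × 12.45 × 512.977201 ≈ 71,401.8 × g
Your rotor: r = 76 mm = 7.6 cm
71,401.8 = 11.18 × 7.6 × (N/1000)²
(N/1000)² = 71,401.8 / 84.968 = 840.3375
N = 1000 × √840.3375 ≈ 28,988.6

28990 RPM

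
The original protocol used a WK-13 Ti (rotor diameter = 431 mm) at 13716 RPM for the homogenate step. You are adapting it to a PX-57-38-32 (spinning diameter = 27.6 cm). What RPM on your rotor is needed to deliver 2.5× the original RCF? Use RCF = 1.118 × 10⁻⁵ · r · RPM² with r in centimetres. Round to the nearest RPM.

Original rotor: r = 431 mm / 2 = 215.5 mm = 21.55 cm
RCF = 1.118 × 10⁻⁵ × r × N²
RCF_original = 1.118 × 10⁻⁵ × 21.55 × (13716)² = 1.118 × 10⁻⁵ × 21.55 × 188,128,656 ≈ 45,325.6 × g
Target RCF = 2.5 × 45,325.6 ≈ 113,314 × g
Your rotor: r = 27.6 / 2 = 13.8 cm
113,314 = 1.118 × 10⁻⁵ × 13.8 × N²
N² = 113,314 / (15.4284 × 10⁻⁵) = 734,450,753
N ≈ √734,450,753 ≈ 27,100.8

≈ 27101 RPM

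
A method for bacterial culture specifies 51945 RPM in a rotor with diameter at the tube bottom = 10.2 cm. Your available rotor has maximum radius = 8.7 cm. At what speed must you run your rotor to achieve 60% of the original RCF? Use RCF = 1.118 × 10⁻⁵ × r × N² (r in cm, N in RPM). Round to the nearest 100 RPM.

Original rotor: r = 10.2 / 2 = 5.1 cm
RCF_original = 1.118 × 10⁻⁵ × 5.1 × (51945)² = 1.118 × 10⁻⁵ × 5.1 × 2,698,283,025 ≈ 153,850.7 × g
Target RCF = 0.6 × 153,850.7 ≈ 92,310.4 × g
92,310.4 = 1.118 × 10⁻⁵ × 8.7 × N²
N² = 92,310.4 / (9.7266 × 10⁻⁵) = 949,051,056
N ≈ √949,051,056 ≈ 30,806.7

30800 RPM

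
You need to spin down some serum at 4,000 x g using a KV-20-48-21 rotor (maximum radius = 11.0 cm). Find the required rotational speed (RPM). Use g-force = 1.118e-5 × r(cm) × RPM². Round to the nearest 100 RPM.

≈ 5700 RPM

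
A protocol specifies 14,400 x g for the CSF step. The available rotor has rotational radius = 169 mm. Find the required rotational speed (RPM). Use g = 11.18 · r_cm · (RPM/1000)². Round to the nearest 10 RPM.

N ≈ 8730 RPM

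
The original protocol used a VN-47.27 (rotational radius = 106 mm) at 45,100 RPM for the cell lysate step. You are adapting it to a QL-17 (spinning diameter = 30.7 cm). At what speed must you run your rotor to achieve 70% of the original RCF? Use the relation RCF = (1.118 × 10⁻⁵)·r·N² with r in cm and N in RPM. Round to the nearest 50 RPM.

≈ 31350 RPM

Original rotor: r = 106 mm = 10.6 cm
RCF_original = 1.118 × 10⁻⁵ × 10.6 × (45100)² = 1.118 × 10⁻⁵ × 10.6 × 2,034,010,000 ≈ 241,046.5 × g
Target RCF = 0.7 × 241,046.5 ≈ 168,732.5 × g
Your rotor: r = 30.7 / 2 = 15.35 cm
168,732.5 = 1.118 × 10⁻⁵ × 15.35 × N²
N² = 168,732.5 / (17.1613 × 10⁻⁵) = 983,215,141
N ≈ √983,215,141 ≈ 31,356.3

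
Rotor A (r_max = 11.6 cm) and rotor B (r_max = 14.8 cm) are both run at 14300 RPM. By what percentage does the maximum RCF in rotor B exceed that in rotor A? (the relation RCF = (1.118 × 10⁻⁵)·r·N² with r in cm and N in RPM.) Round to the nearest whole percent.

At equal RPM, RCF scales linearly with r: ratio = 14.8 / 11.6 = 1.2759.
So rotor B delivers 27.6% more g-force.

28%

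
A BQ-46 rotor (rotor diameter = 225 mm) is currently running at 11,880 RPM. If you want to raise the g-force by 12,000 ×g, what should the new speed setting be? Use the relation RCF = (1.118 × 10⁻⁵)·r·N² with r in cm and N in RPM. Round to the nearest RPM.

N₂ ≈ 15380 RPM

r = 225 mm / 2 = 112.5 mm = 11.25 cm
Current RCF = 1.118 × 10⁻⁵ × 11.25 × (11880)² = 1.118 × 10⁻⁵ × 11.25 × 141,134,400 ≈ 17,751.2 × g
Target RCF = 17,751.2 + 12,000 = 29,751.2 × g
N² = 29,751.2 / (12.5775 × 10⁻⁵) = 236,543,033
N ≈ √236,543,033 ≈ 15,380.0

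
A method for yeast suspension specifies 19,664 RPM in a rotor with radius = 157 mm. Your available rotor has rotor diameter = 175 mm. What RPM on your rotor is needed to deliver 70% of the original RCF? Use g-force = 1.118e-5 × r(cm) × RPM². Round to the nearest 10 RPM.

Original rotor: r = 157 mm = 15.7 cm
RCF = 1.118 × 10⁻⁵ × r × N²
RCF_original = 1.118 × 10⁻⁵ × 15.7 × (19664)² = 1.118 × 10⁻⁵ × 15.7 × 386,672,896 ≈ 67,871.1 × g
Target RCF = 0.7 × 67,871.1 ≈ 47,509.8 × g
Your rotor: r = 175 mm / 2 = 87.5 mm = 8.75 cm
47,509.8 = 1.118 × 10⁻⁵ × 8.75 × N²
N² = 47,509.8 / (9.7825 × 10⁻⁵) = 485,661,130
N ≈ √485,661,130 ≈ 22,037.7

≈ 22040 RPM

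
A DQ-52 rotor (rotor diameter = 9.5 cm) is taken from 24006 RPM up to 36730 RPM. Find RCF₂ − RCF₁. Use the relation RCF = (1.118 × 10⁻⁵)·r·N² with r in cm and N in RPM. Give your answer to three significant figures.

r = 9.5 / 2 = 4.75 cm
RCF₁ = 1.118 × 10⁻⁵ × 4.75 × (24006)² = 1.118 × 10⁻⁵ × 4.75 × 576,288,036 ≈ 30,603.8 × g
RCF₂ = 1.118 × 10⁻⁵ × 4.75 × (36730)² = 1.118 × 10⁻⁵ × 4.75 × 1,349,092,900 ≈ 71,643.6 × g
Increase = 71,643.6 − 30,603.8 = 41,039.8

41000 g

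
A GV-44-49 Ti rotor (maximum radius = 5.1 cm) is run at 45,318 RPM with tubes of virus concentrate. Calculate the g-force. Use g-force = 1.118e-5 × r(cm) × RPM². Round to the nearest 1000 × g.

≈ 117000 ×g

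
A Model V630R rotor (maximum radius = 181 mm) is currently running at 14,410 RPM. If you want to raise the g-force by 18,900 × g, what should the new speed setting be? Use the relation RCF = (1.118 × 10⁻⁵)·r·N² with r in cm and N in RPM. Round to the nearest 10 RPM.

r = 181 mm = 18.1 cm
Current RCF = 1.118 × 10⁻⁵ × 18.1 × (14410)² = 1.118 × 10⁻⁵ × 18.1 × 207,648,100 ≈ 42,019.3 × g
Target RCF = 42,019.3 + 18,900 = 60,919.3 × g
N² = 60,919.3 / (20.2358 × 10⁻⁵) = 301,047,154
N ≈ √301,047,154 ≈ 17,350.7

17350 RPM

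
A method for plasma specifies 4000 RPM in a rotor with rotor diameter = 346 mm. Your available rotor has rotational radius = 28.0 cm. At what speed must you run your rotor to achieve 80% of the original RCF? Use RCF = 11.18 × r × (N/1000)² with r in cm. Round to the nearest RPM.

Original rotor: r = 346 mm / 2 = 173 mm = 17.3 cm
RCF = 11.18 × r × (N/1000)²
RCF_original = 11.18 × 17.3 × (4)² = 11.18 × 17.3 × 16 ≈ 3,094.6 × g
Target RCF = 0.8 × 3,094.6 ≈ 2,475.7 × g
2,475.7 = 11.18 × 28 × (N/1000)²
(N/1000)² = 2,475.7 / 313.04 = 7.908574
N = 1000 × √7.908574 ≈ 2,812.2

≈ 2812 RPM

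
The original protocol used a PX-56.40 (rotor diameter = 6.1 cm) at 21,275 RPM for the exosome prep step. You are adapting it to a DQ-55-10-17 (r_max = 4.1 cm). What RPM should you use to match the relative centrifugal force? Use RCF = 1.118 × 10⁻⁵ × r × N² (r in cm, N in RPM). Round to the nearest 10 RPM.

≈ 18350 RPM

Original rotor: r = 6.1 / 2 = 3.05 cm
RCF = 1.118 × 10⁻⁵ × r × N²
RCF_original = 1.118 × 10⁻⁵ × 3.05 × (21275)² = 1.118 × 10⁻⁵ × 3.05 × 452,625,625 ≈ 15,434.1 × g
15,434.1 = 1.118 × 10⁻⁵ × 4.1 × N²
N² = 15,434.1 / (4.5838 × 10⁻⁵) = 336,709,717
N ≈ √336,709,717 ≈ 18,349.7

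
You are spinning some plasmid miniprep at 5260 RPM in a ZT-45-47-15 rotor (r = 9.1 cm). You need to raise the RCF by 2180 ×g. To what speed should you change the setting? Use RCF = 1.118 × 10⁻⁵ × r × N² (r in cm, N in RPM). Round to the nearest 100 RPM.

Current RCF = 1.118 × 10⁻⁵ × 9.1 × (5260)² = 1.118 × 10⁻⁵ × 9.1 × 27,667,600 ≈ 2,814.8 × g
Target RCF = 2,814.8 + 2,180 = 4,994.8 × g
N² = 4,994.8 / (10.1738 × 10⁻⁵) = 49,094,734
N ≈ √49,094,734 ≈ 7,006.8

≈ 7000 RPM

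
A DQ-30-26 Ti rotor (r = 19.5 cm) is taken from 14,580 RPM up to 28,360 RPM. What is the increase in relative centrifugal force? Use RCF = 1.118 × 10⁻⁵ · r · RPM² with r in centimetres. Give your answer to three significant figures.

RCF₁ = 1.118 × 10⁻⁵ × 19.5 × (14580)² = 1.118 × 10⁻⁵ × 19.5 × 212,576,400 ≈ 46,343.8 × g
RCF₂ = 1.118 × 10⁻⁵ × 19.5 × (28360)² = 1.118 × 10⁻⁵ × 19.5 × 804,289,600 ≈ 175,343.2 × g
Increase = 175,343.2 − 46,343.8 = 128,999.4

129000 ×g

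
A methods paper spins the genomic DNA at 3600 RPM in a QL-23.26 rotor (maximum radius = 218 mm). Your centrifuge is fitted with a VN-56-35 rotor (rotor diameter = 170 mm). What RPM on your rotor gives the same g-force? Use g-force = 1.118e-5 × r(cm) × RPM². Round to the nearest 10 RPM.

≈ 5770 RPM

Original rotor: r = 218 mm = 21.8 cm
RCF_original = 1.118 × 10⁻⁵ × 21.8 × (3600)² = 1.118 × 10⁻⁵ × 21.8 × 12,960,000 ≈ 3,158.7 × g
Your rotor: r = 170 mm / 2 = 85 mm = 8.5 cm
3,158.7 = 1.118 × 10⁻⁵ × 8.5 × N²
N² = 3,158.7 / (9.503 × 10⁻⁵) = 33,238,977
N ≈ √33,238,977 ≈ 5,765.3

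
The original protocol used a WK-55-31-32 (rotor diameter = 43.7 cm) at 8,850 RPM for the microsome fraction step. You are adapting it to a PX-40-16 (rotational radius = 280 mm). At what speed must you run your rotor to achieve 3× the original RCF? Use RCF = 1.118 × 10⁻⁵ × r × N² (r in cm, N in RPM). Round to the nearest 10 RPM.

Original rotor: r = 43.7 / 2 = 21.85 cm
RCF_original = 1.118 × 10⁻⁵ × 21.85 × (8850)² = 1.118 × 10⁻⁵ × 21.85 × 78,322,500 ≈ 19,132.9 × g
Target RCF = 3 × 19,132.9 ≈ 57,398.7 × g
Your rotor: r = 280 mm = 28.0 cm
57,398.7 = 1.118 × 10⁻⁵ × 28 × N²
N² = 57,398.7 / (31.304 × 10⁻⁵) = 183,358,996
N ≈ √183,358,996 ≈ 13,541.0

13540 RPM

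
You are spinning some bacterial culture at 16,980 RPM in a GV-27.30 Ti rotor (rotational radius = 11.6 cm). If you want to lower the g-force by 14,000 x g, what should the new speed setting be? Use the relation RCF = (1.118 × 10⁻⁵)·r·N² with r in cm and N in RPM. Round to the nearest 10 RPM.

Current RCF = 1.118 × 10⁻⁵ × 11.6 × (16980)² = 1.118 × 10⁻⁵ × 11.6 × 288,320,400 ≈ 37,391.7 × g
Target RCF = 37,391.7 − 14,000 = 23,391.7 × g
N² = 23,391.7 / (12.9688 × 10⁻⁵) = 180,369,040
N ≈ √180,369,040 ≈ 13,430.2

N₂ ≈ 13430 RPM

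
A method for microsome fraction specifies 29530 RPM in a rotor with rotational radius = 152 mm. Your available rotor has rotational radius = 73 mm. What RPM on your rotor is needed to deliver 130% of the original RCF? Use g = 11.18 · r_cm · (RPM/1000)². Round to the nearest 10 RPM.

≈ 48580 RPM

Original rotor: r = 152 mm = 15.2 cm
RCF = 11.18 × r × (N/1000)²
RCF_original = 11.18 × 15.2 × (29.53)² = 11.18 × 15.2 × 872.0209 ≈ 148,187.7 × g
Target RCF = 1.3 × 148,187.7 ≈ 192,644 × g
Your rotor: r = 73 mm = 7.3 cm
192,644 = 11.18 × 7.3 × (N/1000)²
(N/1000)² = 192,644 / 81.614 = 2360.428
N = 1000 × √2360.428 ≈ 48,584.2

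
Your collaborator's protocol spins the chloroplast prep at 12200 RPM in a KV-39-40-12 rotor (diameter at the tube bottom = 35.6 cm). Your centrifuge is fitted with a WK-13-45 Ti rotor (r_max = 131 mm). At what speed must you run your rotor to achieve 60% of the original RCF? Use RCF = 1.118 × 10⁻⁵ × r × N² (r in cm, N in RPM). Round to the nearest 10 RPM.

≈ 11020 RPM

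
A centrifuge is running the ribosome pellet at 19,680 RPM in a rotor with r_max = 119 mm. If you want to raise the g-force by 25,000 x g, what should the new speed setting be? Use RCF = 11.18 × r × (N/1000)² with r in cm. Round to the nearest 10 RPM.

23980 RPM

r = 119 mm = 11.9 cm
Current RCF = 11.18 × 11.9 × (19.68)² = 11.18 × 11.9 × 387.3024 ≈ 51,527.5 × g
Target RCF = 51,527.5 + 25,000 = 76,527.5 × g
(N/1000)² = 76,527.5 / 133.042 = 575.2131
N = 1000 × √575.2131 ≈ 23,983.6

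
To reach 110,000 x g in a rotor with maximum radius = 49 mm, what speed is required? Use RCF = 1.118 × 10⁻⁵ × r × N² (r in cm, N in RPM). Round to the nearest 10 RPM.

44810 RPM

r = 49 mm = 4.9 cm
110,000 = 1.118 × 10⁻⁵ × 4.9 × N²
N² = 110,000 / (5.4782 × 10⁻⁵) = 2,007,958,819
N ≈ √2,007,958,819 ≈ 44,810.3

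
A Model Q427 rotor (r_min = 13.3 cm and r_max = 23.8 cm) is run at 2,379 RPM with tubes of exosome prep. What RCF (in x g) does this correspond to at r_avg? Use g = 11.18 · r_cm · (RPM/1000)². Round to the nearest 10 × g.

RCF ≈ 1170 x g

r_avg = (13.3 + 23.8) / 2 = 18.55 cm
RCF = 11.18 × 18.55 × (2.379)² = 11.18 × 18.55 × 5.659641 ≈ 1,173.7 × g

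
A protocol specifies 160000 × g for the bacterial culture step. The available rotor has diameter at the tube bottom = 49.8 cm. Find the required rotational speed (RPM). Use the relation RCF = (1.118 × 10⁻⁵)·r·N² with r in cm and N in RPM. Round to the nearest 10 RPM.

23970 RPM

r = 49.8 / 2 = 24.9 cm
160,000 = 1.118 × 10⁻⁵ × 24.9 × N²
N² = 160,000 / (27.8382 × 10⁻⁵) = 574,749,804
N ≈ √574,749,804 ≈ 23,973.9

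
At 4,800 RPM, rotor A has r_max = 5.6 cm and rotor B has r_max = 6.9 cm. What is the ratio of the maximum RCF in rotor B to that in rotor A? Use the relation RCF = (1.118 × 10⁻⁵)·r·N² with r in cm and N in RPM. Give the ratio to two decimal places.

At fixed N, RCF ∝ r, so RCF_B/RCF_A = r_B/r_A = 6.9 / 5.6 = 1.2321.

1.23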